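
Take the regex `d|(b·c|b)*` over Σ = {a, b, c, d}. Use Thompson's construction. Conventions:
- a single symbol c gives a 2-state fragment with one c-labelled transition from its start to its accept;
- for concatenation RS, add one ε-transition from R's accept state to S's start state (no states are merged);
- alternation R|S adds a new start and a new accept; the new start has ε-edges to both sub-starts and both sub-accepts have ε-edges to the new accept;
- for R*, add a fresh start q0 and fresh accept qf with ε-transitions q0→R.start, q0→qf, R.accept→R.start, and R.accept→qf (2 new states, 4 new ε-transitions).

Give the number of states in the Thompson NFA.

14

Recursing over subexpressions:
Each of the 4 symbol leaves contributes a 2-state fragment.
  b·c — 4 states
  b·c|b — 8 states
  (b·c|b)* — 10 states
  d|(b·c|b)* — 14 states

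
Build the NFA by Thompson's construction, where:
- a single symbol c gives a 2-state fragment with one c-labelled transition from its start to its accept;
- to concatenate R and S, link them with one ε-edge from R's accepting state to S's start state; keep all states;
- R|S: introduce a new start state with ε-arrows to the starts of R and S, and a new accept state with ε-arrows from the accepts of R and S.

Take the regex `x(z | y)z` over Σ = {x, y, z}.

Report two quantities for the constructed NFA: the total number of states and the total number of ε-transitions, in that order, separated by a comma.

10, 6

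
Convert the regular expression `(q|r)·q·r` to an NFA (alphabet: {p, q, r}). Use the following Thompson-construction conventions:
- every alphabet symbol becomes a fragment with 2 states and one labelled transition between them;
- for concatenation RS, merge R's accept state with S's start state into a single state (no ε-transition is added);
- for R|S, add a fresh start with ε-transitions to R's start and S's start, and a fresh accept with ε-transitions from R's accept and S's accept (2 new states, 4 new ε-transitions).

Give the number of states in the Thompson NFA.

8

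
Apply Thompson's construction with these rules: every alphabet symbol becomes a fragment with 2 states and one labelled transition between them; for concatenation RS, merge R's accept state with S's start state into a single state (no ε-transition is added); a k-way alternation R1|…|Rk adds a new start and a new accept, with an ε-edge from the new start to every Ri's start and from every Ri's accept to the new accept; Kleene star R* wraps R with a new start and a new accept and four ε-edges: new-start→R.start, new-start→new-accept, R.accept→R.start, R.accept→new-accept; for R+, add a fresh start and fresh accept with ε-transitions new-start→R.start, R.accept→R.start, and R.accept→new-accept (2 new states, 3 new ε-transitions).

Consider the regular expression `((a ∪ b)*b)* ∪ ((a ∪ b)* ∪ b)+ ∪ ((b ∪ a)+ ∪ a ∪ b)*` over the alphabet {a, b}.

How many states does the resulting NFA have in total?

43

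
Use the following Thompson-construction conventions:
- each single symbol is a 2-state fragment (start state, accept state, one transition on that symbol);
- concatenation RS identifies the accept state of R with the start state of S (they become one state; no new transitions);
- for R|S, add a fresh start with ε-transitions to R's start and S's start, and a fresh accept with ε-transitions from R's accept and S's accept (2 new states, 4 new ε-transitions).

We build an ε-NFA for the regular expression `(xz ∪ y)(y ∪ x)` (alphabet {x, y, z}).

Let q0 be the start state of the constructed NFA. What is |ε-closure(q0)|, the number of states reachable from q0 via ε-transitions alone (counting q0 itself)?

Let C(F) = |ε-closure(F.start)| within fragment F, and note whether F accepts ε. Symbol fragments have C = 1 and do not accept ε. Then:
  xz : same as the first factor's closure: |ε-closure| = 1
  xz ∪ y : |ε-closure| = 1 + 1 + 1 = 3 (the new accept is not ε-reachable since no branch accepts ε)
  y ∪ x : |ε-closure| = 1 + 1 + 1 = 3 (the new accept is not ε-reachable since no branch accepts ε)
  (xz ∪ y)(y ∪ x) : |ε-closure| equals the left operand's closure size = 3 (its accept is not ε-reachable, so the closure stops there)

3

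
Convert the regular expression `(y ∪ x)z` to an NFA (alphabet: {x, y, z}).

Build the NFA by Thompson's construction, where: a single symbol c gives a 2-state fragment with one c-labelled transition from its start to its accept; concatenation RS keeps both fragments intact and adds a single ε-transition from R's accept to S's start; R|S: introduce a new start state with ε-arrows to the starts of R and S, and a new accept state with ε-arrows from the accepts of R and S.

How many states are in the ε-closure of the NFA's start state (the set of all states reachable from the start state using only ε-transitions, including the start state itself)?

3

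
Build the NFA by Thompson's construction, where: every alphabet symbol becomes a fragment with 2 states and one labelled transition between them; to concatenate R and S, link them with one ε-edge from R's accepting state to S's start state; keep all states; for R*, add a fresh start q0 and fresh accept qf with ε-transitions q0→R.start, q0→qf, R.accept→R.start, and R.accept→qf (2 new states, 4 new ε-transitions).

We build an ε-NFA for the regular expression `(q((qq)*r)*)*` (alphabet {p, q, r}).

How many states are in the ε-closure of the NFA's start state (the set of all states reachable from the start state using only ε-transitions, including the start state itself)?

Work bottom-up. For each fragment F, track |ε-closure(F.start)| and whether F's accept lies in that closure (i.e. whether F accepts ε). A single-symbol fragment has closure size 1 and does not accept ε.
  qq → same as the first factor's closure: |closure| = 1
  (qq)* → |closure| = 1 (new start) + 1 (body) + 1 (new accept) = 3
  (qq)*r → |closure| = 3 + 1 = 4 (closure spills across the concat boundary because the left factor accepts ε)
  ((qq)*r)* → |closure| = 1 (new start) + 4 (body) + 1 (new accept) = 6
  q((qq)*r)* → |closure| equals the left operand's closure size = 1 (its accept is not ε-reachable, so the closure stops there)
  (q((qq)*r)*)* → |closure| = 1 (new start) + 1 (body) + 1 (new accept) = 3

3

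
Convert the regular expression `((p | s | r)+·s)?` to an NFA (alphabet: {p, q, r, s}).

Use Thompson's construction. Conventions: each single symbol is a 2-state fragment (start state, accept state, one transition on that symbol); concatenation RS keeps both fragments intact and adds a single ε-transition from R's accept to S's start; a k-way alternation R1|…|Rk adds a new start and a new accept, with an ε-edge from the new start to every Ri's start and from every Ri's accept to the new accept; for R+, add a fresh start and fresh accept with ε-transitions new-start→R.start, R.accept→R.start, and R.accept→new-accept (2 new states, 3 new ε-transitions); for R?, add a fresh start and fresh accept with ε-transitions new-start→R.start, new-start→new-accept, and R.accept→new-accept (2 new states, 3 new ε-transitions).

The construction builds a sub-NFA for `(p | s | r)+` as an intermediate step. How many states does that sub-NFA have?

Fragment for `(p | s | r)+`:
Each of the 3 symbol leaves contributes a 2-state fragment.
  p | s | r : 8 states
  (p | s | r)+ : 10 states

10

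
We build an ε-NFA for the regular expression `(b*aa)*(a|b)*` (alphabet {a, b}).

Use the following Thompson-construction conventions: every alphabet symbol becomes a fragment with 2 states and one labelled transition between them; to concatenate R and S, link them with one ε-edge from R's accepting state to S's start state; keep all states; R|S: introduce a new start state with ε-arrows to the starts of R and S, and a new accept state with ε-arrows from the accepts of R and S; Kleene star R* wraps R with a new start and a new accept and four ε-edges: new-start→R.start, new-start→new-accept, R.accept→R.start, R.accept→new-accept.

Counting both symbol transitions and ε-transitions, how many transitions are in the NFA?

Building bottom-up:
Each of the 5 symbol leaves contributes 1 transition (1 symbol, 0 ε).
  b* → 5 transitions (1 symbol, 4 ε)
  b*aa → 9 transitions (3 symbol, 6 ε)
  (b*aa)* → 13 transitions (3 symbol, 10 ε)
  a|b → 6 transitions (2 symbol, 4 ε)
  (a|b)* → 10 transitions (2 symbol, 8 ε)
  (b*aa)*(a|b)* → 24 transitions (5 symbol, 19 ε)

24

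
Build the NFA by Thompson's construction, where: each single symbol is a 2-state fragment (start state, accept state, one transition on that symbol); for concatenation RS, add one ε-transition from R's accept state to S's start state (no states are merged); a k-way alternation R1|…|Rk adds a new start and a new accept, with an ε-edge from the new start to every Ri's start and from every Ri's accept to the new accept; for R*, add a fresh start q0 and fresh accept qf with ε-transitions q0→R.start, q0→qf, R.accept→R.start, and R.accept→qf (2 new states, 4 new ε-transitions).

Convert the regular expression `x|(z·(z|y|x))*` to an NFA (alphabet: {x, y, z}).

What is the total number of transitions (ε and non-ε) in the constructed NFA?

20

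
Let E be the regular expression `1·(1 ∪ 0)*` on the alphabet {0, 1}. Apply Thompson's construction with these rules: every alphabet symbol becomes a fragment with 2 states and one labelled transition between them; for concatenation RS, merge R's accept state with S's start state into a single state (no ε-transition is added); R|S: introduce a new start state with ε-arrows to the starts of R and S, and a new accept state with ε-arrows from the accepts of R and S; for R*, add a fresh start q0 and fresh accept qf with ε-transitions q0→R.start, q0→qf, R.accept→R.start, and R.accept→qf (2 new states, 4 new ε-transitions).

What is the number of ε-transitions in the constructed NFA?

8

By structural recursion:
Each of the 3 symbol leaves contributes 0 ε-transitions.
  1 ∪ 0 : 4 ε-transitions
  (1 ∪ 0)* : 8 ε-transitions
  1·(1 ∪ 0)* : 8 ε-transitions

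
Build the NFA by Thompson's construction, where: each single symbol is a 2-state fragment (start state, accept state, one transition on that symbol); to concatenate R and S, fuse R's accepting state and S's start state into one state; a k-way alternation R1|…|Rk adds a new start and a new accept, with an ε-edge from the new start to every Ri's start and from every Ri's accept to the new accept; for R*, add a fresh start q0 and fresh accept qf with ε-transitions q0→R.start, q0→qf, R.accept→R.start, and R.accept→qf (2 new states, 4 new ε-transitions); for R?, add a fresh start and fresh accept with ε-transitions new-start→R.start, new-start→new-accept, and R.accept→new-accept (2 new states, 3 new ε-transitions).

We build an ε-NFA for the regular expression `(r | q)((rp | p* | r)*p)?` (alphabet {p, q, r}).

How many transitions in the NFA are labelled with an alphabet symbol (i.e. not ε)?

By structural recursion:
Each of the 7 symbol leaves contributes exactly 1 symbol transition.
  r | q = 2 symbol transitions
  rp = 2 symbol transitions
  p* = 1 symbol transition
  rp | p* | r = 4 symbol transitions
  (rp | p* | r)* = 4 symbol transitions
  (rp | p* | r)*p = 5 symbol transitions
  ((rp | p* | r)*p)? = 5 symbol transitions
  (r | q)((rp | p* | r)*p)? = 7 symbol transitions

7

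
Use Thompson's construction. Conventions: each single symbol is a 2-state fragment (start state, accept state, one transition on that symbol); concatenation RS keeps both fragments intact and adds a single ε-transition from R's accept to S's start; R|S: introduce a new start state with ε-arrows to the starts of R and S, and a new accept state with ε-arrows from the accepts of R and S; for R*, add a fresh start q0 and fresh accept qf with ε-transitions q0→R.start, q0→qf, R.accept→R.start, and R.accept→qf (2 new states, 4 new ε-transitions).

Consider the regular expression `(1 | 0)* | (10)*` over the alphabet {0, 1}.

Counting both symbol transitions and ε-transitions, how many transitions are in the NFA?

21

By structural recursion:
Each of the 4 symbol leaves contributes 1 transition (1 symbol, 0 ε).
  1 | 0 → 6 transitions (2 symbol, 4 ε)
  (1 | 0)* → 10 transitions (2 symbol, 8 ε)
  10 → 3 transitions (2 symbol, 1 ε)
  (10)* → 7 transitions (2 symbol, 5 ε)
  (1 | 0)* | (10)* → 21 transitions (4 symbol, 17 ε)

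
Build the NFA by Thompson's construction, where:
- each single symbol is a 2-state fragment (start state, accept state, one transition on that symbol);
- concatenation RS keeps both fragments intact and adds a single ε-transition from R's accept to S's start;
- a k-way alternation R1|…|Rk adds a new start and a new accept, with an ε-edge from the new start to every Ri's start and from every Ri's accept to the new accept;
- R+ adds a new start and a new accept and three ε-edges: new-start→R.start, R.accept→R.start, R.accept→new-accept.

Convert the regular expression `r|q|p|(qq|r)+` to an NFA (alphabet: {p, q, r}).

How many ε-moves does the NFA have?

Recursing over subexpressions:
Each of the 6 symbol leaves contributes 0 ε-transitions.
  qq : 1 ε-transition
  qq|r : 5 ε-transitions
  (qq|r)+ : 8 ε-transitions
  r|q|p|(qq|r)+ : 16 ε-transitions

16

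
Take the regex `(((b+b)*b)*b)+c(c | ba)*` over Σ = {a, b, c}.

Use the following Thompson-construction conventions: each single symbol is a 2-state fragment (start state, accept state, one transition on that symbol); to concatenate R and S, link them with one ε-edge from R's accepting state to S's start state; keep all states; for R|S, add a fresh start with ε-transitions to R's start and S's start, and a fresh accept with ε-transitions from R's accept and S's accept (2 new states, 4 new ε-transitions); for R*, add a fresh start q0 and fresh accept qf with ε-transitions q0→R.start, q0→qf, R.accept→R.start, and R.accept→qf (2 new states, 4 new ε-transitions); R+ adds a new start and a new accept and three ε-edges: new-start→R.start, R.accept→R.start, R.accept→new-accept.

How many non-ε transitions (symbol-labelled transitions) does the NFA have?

Building bottom-up:
Each of the 8 symbol leaves contributes exactly 1 symbol transition.
  b+ → 1 symbol transition
  b+b → 2 symbol transitions
  (b+b)* → 2 symbol transitions
  (b+b)*b → 3 symbol transitions
  ((b+b)*b)* → 3 symbol transitions
  ((b+b)*b)*b → 4 symbol transitions
  (((b+b)*b)*b)+ → 4 symbol transitions
  ba → 2 symbol transitions
  c | ba → 3 symbol transitions
  (c | ba)* → 3 symbol transitions
  (((b+b)*b)*b)+c(c | ba)* → 8 symbol transitions

8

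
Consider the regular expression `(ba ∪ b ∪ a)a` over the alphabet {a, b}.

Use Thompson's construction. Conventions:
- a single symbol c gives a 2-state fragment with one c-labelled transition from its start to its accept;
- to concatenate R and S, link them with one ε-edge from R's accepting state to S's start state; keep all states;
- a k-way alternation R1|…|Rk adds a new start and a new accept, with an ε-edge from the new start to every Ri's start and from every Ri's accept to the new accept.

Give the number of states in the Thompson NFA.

12

By structural recursion:
Each of the 5 symbol leaves contributes a 2-state fragment.
  ba → 4 states
  ba ∪ b ∪ a → 10 states
  (ba ∪ b ∪ a)a → 12 states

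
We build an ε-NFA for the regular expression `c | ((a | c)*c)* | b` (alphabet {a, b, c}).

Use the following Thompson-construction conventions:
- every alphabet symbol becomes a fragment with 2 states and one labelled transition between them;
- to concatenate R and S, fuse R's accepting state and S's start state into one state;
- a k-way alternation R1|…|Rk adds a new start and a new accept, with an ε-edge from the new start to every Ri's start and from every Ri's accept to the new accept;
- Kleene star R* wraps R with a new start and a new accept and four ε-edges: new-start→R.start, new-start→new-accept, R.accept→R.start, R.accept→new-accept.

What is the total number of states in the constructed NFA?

17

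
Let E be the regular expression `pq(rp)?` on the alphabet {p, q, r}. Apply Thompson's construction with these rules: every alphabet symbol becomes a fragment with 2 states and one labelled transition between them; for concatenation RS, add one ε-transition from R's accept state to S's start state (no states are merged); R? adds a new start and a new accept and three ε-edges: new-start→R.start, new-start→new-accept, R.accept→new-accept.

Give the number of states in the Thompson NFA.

Per subexpression:
Each of the 4 symbol leaves contributes a 2-state fragment.
  rp — 4 states
  (rp)? — 6 states
  pq(rp)? — 10 states

10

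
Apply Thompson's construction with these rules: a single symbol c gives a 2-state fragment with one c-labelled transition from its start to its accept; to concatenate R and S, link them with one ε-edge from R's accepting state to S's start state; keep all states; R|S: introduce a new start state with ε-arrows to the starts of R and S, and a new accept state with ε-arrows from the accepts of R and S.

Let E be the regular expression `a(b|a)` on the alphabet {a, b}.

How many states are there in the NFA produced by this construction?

8

Recursing over subexpressions:
Each of the 3 symbol leaves contributes a 2-state fragment.
  b|a → 6 states
  a(b|a) → 8 states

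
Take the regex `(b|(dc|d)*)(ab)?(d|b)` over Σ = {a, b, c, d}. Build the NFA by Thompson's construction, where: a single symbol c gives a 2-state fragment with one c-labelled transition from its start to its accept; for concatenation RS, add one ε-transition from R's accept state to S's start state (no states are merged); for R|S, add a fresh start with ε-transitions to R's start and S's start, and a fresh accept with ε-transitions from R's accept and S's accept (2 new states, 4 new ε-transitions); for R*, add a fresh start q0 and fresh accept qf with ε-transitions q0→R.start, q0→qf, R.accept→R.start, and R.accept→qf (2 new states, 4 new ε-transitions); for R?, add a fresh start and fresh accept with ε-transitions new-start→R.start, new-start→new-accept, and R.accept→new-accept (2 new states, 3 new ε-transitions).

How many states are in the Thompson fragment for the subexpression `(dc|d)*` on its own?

Fragment for `(dc|d)*`:
Each of the 3 symbol leaves contributes a 2-state fragment.
  dc : 4 states
  dc|d : 8 states
  (dc|d)* : 10 states

10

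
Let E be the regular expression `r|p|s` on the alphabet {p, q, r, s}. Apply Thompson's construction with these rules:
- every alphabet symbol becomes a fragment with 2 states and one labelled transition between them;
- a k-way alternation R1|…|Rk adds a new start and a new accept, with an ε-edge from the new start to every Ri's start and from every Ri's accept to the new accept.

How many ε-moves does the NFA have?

Building bottom-up:
Each of the 3 symbol leaves contributes 0 ε-transitions.
  r|p|s → 6 ε-transitions

6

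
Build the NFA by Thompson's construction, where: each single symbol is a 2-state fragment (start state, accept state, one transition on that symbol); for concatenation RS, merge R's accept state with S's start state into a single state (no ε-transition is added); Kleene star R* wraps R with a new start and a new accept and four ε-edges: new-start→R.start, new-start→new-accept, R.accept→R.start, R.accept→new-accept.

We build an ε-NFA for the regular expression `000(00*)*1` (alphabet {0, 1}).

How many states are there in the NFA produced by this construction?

Recursing over subexpressions:
Each of the 6 symbol leaves contributes a 2-state fragment.
  0* — 4 states
  00* — 5 states
  (00*)* — 7 states
  000(00*)*1 — 11 states

11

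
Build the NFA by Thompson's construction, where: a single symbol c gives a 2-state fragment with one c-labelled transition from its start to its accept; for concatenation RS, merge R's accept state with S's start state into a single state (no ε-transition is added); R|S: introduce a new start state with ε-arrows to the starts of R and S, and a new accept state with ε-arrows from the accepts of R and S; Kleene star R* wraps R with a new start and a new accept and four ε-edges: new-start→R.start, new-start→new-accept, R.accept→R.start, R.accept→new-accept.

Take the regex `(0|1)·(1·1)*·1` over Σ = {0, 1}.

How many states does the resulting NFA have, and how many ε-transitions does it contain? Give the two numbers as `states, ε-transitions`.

Building bottom-up:
Each of the 5 symbol leaves contributes 2 states and 0 ε-transitions.
  0|1 = 6 states, 4 ε-transitions
  1·1 = 3 states, 0 ε-transitions
  (1·1)* = 5 states, 4 ε-transitions
  (0|1)·(1·1)*·1 = 11 states, 8 ε-transitions

11, 8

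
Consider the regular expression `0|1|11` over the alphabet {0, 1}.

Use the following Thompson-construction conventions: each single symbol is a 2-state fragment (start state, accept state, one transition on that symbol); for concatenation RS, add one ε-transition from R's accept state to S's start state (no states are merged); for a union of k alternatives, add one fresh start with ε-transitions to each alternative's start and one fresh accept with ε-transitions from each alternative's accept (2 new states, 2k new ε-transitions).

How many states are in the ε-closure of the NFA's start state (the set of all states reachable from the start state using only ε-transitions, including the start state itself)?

4

Work bottom-up. For each fragment F, track |ε-closure(F.start)| and whether F's accept lies in that closure (i.e. whether F accepts ε). A single-symbol fragment has closure size 1 and does not accept ε.
  11 : same as the first factor's closure: C = 1
  0|1|11 : C = 1 + 1 + 1 + 1 = 4 (the new accept is not ε-reachable since no branch accepts ε)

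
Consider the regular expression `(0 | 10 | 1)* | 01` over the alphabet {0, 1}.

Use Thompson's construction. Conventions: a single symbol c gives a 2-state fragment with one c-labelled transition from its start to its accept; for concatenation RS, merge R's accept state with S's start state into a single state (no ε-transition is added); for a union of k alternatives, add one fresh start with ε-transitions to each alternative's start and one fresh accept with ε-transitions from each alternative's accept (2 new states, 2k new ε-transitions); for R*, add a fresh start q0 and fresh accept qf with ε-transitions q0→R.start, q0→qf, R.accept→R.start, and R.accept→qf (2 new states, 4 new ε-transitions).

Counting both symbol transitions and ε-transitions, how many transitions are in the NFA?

20

Per subexpression:
Each of the 6 symbol leaves contributes 1 transition (1 symbol, 0 ε).
  10 → 2 transitions (2 symbol, 0 ε)
  0 | 10 | 1 → 10 transitions (4 symbol, 6 ε)
  (0 | 10 | 1)* → 14 transitions (4 symbol, 10 ε)
  01 → 2 transitions (2 symbol, 0 ε)
  (0 | 10 | 1)* | 01 → 20 transitions (6 symbol, 14 ε)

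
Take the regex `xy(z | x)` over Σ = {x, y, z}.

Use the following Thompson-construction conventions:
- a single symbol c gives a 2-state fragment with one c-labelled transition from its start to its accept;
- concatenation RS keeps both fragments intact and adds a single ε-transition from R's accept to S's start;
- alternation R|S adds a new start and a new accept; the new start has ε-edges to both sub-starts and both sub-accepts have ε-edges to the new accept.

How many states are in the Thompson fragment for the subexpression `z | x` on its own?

6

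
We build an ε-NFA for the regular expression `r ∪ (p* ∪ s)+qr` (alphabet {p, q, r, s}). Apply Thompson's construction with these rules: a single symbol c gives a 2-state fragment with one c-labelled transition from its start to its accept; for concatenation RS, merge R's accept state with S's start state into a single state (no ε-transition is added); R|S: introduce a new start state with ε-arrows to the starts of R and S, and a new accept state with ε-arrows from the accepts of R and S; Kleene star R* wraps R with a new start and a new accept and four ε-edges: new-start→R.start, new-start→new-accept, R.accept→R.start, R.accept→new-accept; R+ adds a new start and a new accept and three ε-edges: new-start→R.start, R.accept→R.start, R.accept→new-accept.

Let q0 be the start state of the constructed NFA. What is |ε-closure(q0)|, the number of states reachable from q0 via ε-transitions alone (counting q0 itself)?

10

Compute the ε-closure size of each fragment's start state recursively; a symbol fragment's start has no outgoing ε-edge, so its closure is just itself (size 1).
  p* → the star's fresh start ε-reaches both the body's start and the fresh accept: |closure| = 2 + 1 = 3
  p* ∪ s → |closure| = 1 (new start) + (3 + 1) + 1 (new accept, since some branch ε-reaches its own accept) = 6
  (p* ∪ s)+ → new start ε-reaches the body's start; the body's accept is ε-reachable, so the new accept is too: |closure| = 1 + 6 + 1 = 8
  (p* ∪ s)+qr → |closure| = 8 + (1−1) = 8 (closure spills across the concat boundary because the left factor accepts ε)
  r ∪ (p* ∪ s)+qr → |closure| = 1 + 1 + 8 = 10 (the new accept is not ε-reachable since no branch accepts ε)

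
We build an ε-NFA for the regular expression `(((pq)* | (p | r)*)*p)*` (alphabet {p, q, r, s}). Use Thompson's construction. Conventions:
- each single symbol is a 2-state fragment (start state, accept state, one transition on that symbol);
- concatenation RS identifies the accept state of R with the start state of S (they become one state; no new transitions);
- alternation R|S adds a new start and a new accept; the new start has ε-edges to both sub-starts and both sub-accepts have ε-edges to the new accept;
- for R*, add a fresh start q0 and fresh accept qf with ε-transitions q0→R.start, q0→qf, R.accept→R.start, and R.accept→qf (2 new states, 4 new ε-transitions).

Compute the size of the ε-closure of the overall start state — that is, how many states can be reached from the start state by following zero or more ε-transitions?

Let C(F) = |ε-closure(F.start)| within fragment F, and note whether F accepts ε. Symbol fragments have C = 1 and do not accept ε. Then:
  pq → C equals the left operand's closure size = 1 (its accept is not ε-reachable, so the closure stops there)
  (pq)* → new start has ε-edges to the inner start and to the new accept, so C = 2 + 1 = 3
  p | r → C = 1 + 1 + 1 = 3 (the new accept is not ε-reachable since no branch accepts ε)
  (p | r)* → new start has ε-edges to the inner start and to the new accept, so C = 2 + 3 = 5
  (pq)* | (p | r)* → new start ε-reaches every alternative's start; at least one alternative accepts ε, so the union's new accept is reached too: C = 1 + 3 + 5 + 1 = 10
  ((pq)* | (p | r)*)* → new start has ε-edges to the inner start and to the new accept, so C = 2 + 10 = 12
  ((pq)* | (p | r)*)*p → C = 12 + (1−1) = 12 (closure spills across the concat boundary because the left factor accepts ε)
  (((pq)* | (p | r)*)*p)* → the star's fresh start ε-reaches both the body's start and the fresh accept: C = 2 + 12 = 14

14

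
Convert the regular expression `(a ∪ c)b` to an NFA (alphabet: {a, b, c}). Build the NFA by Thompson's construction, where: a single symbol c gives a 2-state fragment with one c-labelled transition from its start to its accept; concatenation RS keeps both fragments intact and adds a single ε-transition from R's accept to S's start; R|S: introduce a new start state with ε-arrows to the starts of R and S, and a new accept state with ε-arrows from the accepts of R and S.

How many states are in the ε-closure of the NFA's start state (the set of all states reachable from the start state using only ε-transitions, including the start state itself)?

3

Compute the ε-closure size of each fragment's start state recursively; a symbol fragment's start has no outgoing ε-edge, so its closure is just itself (size 1).
  a ∪ c : new start ε-reaches every alternative's start; none of them accept ε, so the new accept is not reached: |closure| = 1 + 1 + 1 = 3
  (a ∪ c)b : same as the first factor's closure: |closure| = 3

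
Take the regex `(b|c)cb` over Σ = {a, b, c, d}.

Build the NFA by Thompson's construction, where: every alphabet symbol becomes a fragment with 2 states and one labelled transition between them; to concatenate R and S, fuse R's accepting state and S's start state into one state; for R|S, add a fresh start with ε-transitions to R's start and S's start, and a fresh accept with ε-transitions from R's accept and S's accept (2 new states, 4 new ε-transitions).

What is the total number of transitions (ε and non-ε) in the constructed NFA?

By structural recursion:
Each of the 4 symbol leaves contributes 1 transition (1 symbol, 0 ε).
  b|c : 6 transitions (2 symbol, 4 ε)
  (b|c)cb : 8 transitions (4 symbol, 4 ε)

8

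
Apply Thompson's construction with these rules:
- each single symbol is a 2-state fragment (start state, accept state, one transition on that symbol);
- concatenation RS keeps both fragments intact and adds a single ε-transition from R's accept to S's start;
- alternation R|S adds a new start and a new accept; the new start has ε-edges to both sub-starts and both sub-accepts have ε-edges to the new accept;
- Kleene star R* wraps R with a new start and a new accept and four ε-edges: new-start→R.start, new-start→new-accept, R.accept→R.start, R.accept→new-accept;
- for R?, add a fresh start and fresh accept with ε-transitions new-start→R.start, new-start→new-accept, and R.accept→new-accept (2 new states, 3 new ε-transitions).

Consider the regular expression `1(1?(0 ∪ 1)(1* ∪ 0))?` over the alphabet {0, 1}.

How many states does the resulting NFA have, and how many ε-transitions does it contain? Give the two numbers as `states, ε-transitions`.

22, 21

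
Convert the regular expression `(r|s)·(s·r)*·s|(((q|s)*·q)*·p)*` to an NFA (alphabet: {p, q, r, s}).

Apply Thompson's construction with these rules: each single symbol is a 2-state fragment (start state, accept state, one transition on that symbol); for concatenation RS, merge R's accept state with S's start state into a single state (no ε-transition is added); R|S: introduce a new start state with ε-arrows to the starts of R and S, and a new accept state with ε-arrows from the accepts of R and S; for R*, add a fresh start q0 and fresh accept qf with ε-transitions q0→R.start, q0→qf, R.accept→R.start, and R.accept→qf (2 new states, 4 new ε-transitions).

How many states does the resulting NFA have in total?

Recursing over subexpressions:
Each of the 9 symbol leaves contributes a 2-state fragment.
  r|s = 6 states
  s·r = 3 states
  (s·r)* = 5 states
  (r|s)·(s·r)*·s = 11 states
  q|s = 6 states
  (q|s)* = 8 states
  (q|s)*·q = 9 states
  ((q|s)*·q)* = 11 states
  ((q|s)*·q)*·p = 12 states
  (((q|s)*·q)*·p)* = 14 states
  (r|s)·(s·r)*·s|(((q|s)*·q)*·p)* = 27 states

27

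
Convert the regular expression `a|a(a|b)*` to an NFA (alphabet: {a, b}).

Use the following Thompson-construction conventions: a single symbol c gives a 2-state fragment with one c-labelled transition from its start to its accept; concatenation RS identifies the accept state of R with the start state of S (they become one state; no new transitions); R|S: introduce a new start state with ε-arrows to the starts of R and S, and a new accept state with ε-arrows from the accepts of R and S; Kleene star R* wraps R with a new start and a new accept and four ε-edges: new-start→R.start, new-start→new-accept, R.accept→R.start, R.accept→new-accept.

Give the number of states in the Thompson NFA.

Recursing over subexpressions:
Each of the 4 symbol leaves contributes a 2-state fragment.
  a|b → 6 states
  (a|b)* → 8 states
  a(a|b)* → 9 states
  a|a(a|b)* → 13 states

13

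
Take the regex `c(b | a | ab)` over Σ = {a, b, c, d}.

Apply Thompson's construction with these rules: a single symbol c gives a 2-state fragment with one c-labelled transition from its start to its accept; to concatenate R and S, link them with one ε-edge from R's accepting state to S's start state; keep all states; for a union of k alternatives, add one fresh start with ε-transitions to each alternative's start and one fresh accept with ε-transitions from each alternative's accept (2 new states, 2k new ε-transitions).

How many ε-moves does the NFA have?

8

Recursing over subexpressions:
Each of the 5 symbol leaves contributes 0 ε-transitions.
  ab — 1 ε-transition
  b | a | ab — 7 ε-transitions
  c(b | a | ab) — 8 ε-transitions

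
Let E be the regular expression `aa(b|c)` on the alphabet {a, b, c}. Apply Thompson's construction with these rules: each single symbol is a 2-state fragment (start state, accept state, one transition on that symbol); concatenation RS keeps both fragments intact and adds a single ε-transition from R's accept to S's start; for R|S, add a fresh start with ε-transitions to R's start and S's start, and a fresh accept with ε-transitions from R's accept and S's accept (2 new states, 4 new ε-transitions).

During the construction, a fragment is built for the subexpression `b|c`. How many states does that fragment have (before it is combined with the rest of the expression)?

6

Fragment for `b|c`:
Each of the 2 symbol leaves contributes a 2-state fragment.
  b|c → 6 states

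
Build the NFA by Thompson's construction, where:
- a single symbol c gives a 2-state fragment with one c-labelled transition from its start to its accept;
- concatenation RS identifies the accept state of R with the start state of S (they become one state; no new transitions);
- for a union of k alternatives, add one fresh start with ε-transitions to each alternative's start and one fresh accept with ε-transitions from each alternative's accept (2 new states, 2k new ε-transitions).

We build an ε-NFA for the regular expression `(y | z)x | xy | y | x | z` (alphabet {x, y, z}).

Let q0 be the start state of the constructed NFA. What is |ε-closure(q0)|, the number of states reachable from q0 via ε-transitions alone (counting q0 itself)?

Compute the ε-closure size of each fragment's start state recursively; a symbol fragment's start has no outgoing ε-edge, so its closure is just itself (size 1).
  y | z → |ε-closure| = 1 + 1 + 1 = 3 (the new accept is not ε-reachable since no branch accepts ε)
  (y | z)x → same as the first factor's closure: |ε-closure| = 3
  xy → |ε-closure| equals the left operand's closure size = 1 (its accept is not ε-reachable, so the closure stops there)
  (y | z)x | xy | y | x | z → new start ε-reaches every alternative's start; none of them accept ε, so the new accept is not reached: |ε-closure| = 1 + 3 + 1 + 1 + 1 + 1 = 8

8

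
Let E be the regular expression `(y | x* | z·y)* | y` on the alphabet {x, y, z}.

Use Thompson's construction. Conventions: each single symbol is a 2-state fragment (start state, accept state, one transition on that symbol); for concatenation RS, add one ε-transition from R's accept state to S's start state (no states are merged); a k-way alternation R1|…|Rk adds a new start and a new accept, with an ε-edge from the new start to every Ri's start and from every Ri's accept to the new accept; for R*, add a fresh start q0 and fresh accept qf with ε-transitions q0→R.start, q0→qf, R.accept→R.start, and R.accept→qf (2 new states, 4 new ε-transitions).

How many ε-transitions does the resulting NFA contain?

19

Bottom-up over the parse tree:
Each of the 5 symbol leaves contributes 0 ε-transitions.
  x* : 4 ε-transitions
  z·y : 1 ε-transition
  y | x* | z·y : 11 ε-transitions
  (y | x* | z·y)* : 15 ε-transitions
  (y | x* | z·y)* | y : 19 ε-transitions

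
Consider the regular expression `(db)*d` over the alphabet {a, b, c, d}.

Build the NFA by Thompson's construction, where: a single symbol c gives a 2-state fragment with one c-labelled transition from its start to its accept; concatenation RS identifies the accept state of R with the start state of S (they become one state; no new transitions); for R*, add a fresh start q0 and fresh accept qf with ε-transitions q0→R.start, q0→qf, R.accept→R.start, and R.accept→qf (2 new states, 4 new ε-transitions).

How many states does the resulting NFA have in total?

Per subexpression:
Each of the 3 symbol leaves contributes a 2-state fragment.
  db → 3 states
  (db)* → 5 states
  (db)*d → 6 states

6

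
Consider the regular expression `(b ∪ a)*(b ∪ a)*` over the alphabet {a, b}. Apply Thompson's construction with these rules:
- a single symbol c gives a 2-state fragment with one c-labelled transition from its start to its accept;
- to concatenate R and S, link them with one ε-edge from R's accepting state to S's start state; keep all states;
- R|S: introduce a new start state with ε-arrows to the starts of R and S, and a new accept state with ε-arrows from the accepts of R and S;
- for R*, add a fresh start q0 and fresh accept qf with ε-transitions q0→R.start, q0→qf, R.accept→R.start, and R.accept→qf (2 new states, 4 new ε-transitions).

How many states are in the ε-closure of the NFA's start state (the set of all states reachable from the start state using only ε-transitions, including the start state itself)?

10

Compute the ε-closure size of each fragment's start state recursively; a symbol fragment's start has no outgoing ε-edge, so its closure is just itself (size 1).
  b ∪ a : new start ε-reaches every alternative's start; none of them accept ε, so the new accept is not reached: |ε-closure| = 1 + 1 + 1 = 3
  (b ∪ a)* : the star's fresh start ε-reaches both the body's start and the fresh accept: |ε-closure| = 2 + 3 = 5
  b ∪ a : new start ε-reaches every alternative's start; none of them accept ε, so the new accept is not reached: |ε-closure| = 1 + 1 + 1 = 3
  (b ∪ a)* : new start has ε-edges to the inner start and to the new accept, so |ε-closure| = 2 + 3 = 5
  (b ∪ a)*(b ∪ a)* : the left operand accepts ε, so the closure extends into the next operand (via the concat ε-link); |ε-closure| = 5 + 5 = 10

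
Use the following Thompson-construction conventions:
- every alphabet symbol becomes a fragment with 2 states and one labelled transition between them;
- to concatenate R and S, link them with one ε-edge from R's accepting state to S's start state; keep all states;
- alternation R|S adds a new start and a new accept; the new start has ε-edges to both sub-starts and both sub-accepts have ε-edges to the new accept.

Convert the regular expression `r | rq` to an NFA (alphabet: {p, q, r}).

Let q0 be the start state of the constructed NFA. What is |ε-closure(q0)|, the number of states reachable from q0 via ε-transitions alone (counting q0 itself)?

3

Let C(F) = |ε-closure(F.start)| within fragment F, and note whether F accepts ε. Symbol fragments have C = 1 and do not accept ε. Then:
  rq : C equals the left operand's closure size = 1 (its accept is not ε-reachable, so the closure stops there)
  r | rq : C = 1 + 1 + 1 = 3 (the new accept is not ε-reachable since no branch accepts ε)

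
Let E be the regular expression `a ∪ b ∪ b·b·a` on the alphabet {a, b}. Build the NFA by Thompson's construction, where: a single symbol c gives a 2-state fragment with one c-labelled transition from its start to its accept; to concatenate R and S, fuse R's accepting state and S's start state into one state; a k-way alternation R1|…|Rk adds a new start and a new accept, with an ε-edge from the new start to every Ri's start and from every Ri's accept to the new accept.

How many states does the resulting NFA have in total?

Bottom-up over the parse tree:
Each of the 5 symbol leaves contributes a 2-state fragment.
  b·b·a → 4 states
  a ∪ b ∪ b·b·a → 10 states

10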